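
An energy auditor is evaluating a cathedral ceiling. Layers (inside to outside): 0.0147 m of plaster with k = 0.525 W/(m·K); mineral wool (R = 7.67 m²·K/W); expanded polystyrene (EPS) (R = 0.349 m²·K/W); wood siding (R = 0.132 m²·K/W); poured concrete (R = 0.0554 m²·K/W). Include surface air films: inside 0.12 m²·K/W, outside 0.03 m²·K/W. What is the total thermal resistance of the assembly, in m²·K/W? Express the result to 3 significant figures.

0.0147/0.525 = 0.028
R_total = 0.12 + 0.028 + 7.67 + 0.349 + 0.132 + 0.0554 + 0.03 = 8.384 m²·K/W

8.38 m²·K/W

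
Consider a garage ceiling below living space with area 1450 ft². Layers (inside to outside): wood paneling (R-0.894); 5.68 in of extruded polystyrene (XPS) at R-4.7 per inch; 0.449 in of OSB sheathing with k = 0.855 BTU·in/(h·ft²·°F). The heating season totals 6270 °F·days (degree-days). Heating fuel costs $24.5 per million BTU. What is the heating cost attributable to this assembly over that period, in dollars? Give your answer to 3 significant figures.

5.68 × 4.7 = 26.7
0.449/0.855 = 0.5251
R_total = 0.894 + 26.7 + 0.5251 = 28.12 ft²·°F·h/BTU
E = A × HDD × 24 / R = 1450 × 6270 × 24 / 28.12 = 7761000 BTU
Cost = 7761000/10⁶ × 24.5 = $190.1

190 dollars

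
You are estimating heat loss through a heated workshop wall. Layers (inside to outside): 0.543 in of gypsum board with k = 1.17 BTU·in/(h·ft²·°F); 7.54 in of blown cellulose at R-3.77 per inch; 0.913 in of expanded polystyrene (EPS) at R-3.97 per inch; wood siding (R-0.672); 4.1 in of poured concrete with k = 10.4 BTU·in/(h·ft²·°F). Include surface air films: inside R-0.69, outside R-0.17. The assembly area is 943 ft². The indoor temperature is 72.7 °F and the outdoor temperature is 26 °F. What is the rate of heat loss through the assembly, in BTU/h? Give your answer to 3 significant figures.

1280 BTU/h

0.543/1.17 = 0.4641
7.54 × 3.77 = 28.43
0.913 × 3.97 = 3.625
4.1/10.4 = 0.3942
R_total = 0.69 + 0.4641 + 28.43 + 3.625 + 0.672 + 0.3942 + 0.17 = 34.44 ft²·°F·h/BTU
Q = A·ΔT/R = 943 × (72.7 − 26) / 34.44 = 1279 BTU/h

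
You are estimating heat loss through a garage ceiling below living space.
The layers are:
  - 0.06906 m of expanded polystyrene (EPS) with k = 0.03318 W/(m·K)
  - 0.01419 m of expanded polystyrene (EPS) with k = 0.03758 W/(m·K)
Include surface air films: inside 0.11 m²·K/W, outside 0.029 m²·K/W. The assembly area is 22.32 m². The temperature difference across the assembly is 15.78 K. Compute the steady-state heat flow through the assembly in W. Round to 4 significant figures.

0.06906/0.03318 = 2.0814
0.01419/0.03758 = 0.37759
R_total = 0.11 + 2.0814 + 0.37759 + 0.029 = 2.598 m²·K/W
Q = A·ΔT/R = 22.32 × 15.78 / 2.598 = 135.57 W

135.6 W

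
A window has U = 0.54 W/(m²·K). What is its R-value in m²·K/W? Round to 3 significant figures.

1.85 m²·K/W

R = 1/U = 1/0.54 = 1.852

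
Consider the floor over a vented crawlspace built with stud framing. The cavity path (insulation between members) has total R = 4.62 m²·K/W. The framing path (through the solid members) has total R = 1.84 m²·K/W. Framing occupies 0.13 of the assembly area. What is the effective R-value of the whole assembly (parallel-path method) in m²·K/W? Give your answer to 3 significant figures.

U_eff = 0.87/4.62 + 0.13/1.84 = 0.1883 + 0.07065 = 0.259
R_eff = 1/U_eff = 3.862 m²·K/W

3.86 m²·K/W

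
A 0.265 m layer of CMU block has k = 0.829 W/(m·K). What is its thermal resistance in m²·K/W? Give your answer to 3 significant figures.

0.320 m²·K/W

R = L/k = 0.265/0.829 = 0.3197 m²·K/W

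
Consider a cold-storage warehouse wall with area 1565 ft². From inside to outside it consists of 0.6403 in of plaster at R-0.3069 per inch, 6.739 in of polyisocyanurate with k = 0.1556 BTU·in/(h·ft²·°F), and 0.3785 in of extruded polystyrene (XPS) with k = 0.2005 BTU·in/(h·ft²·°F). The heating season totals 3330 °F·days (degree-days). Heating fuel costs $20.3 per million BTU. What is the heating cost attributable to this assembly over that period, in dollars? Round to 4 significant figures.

55.93 dollars

0.6403 × 0.3069 = 0.19651
6.739/0.1556 = 43.31
0.3785/0.2005 = 1.8878
R_total = 0.19651 + 43.31 + 1.8878 = 45.394 ft²·°F·h/BTU
E = A × HDD × 24 / R = 1565 × 3330 × 24 / 45.394 = 2755300 BTU
Cost = 2755300/10⁶ × 20.3 = $55.933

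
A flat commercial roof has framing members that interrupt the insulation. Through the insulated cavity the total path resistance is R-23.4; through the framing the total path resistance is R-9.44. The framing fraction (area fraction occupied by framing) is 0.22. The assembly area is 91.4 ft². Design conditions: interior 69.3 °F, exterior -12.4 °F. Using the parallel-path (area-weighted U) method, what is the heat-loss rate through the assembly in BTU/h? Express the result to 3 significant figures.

U_eff = 0.78/23.4 + 0.22/9.44 = 0.03333 + 0.02331 = 0.05664
R_eff = 1/U_eff = 17.66 ft²·°F·h/BTU
Q = 91.4 × (69.3 − (-12.4)) / 17.66 = 422.9 BTU/h

423 BTU/h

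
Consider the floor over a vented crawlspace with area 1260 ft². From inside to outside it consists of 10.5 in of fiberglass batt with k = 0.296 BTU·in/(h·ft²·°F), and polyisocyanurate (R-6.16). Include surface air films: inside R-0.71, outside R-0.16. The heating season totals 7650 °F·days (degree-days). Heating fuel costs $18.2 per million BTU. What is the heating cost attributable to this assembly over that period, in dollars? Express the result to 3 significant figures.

99.1 dollars

10.5/0.296 = 35.47
R_total = 0.71 + 35.47 + 6.16 + 0.16 = 42.5 ft²·°F·h/BTU
E = A × HDD × 24 / R = 1260 × 7650 × 24 / 42.5 = 5443000 BTU
Cost = 5443000/10⁶ × 18.2 = $99.06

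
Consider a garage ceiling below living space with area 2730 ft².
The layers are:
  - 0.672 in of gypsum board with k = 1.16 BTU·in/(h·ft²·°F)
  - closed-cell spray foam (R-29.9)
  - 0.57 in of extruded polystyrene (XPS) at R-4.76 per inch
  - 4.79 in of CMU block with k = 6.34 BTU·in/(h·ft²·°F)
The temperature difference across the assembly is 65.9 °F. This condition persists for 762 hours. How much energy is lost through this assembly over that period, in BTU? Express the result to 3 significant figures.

0.672/1.16 = 0.5793
0.57 × 4.76 = 2.713
4.79/6.34 = 0.7555
R_total = 0.5793 + 29.9 + 2.713 + 0.7555 = 33.95 ft²·°F·h/BTU
Q = 2730 × 65.9 / 33.95 = 5299 BTU/h
E = 5299 × 762 = 4038000 BTU

4040000 BTU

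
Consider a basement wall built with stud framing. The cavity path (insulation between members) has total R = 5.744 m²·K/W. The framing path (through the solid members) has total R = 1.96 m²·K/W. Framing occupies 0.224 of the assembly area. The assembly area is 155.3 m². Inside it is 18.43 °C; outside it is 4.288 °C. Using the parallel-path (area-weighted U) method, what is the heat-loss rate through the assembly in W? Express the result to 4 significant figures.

U_eff = 0.776/5.744 + 0.224/1.96 = 0.1351 + 0.11429 = 0.24938
R_eff = 1/U_eff = 4.0099 m²·K/W
Q = 155.3 × (18.43 − 4.288) / 4.0099 = 547.71 W

547.7 W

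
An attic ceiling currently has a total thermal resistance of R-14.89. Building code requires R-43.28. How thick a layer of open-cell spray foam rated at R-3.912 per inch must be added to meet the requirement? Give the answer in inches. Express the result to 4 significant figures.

7.257 in

ΔR = 43.28 − 14.89 = 28.39 ft²·°F·h/BTU
L = ΔR / (R/in) = 28.39/3.912 = 7.2572 in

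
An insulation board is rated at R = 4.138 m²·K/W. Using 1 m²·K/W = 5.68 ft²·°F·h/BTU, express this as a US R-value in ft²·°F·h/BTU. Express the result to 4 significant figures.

R_US = 4.138 × 5.68 = 23.504

23.50 ft²·°F·h/BTU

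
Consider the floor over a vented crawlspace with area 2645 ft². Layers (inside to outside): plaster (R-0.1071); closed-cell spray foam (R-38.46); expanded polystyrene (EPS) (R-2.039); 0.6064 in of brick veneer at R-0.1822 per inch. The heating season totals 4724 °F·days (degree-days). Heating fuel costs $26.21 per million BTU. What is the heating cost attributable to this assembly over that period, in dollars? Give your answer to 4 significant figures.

193.0 dollars

0.6064 × 0.1822 = 0.11049
R_total = 0.1071 + 38.46 + 2.039 + 0.11049 = 40.717 ft²·°F·h/BTU
E = A × HDD × 24 / R = 2645 × 4724 × 24 / 40.717 = 7365000 BTU
Cost = 7365000/10⁶ × 26.21 = $193.04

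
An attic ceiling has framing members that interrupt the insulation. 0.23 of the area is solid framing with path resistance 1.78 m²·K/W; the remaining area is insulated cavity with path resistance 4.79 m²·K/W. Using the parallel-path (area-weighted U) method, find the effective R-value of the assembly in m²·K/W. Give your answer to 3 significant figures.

U_eff = 0.77/4.79 + 0.23/1.78 = 0.1608 + 0.1292 = 0.29
R_eff = 1/U_eff = 3.449 m²·K/W

3.45 m²·K/W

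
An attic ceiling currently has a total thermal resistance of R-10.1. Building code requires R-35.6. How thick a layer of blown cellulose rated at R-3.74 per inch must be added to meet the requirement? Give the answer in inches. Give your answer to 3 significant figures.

ΔR = 35.6 − 10.1 = 25.5 ft²·°F·h/BTU
L = ΔR / (R/in) = 25.5/3.74 = 6.818 in

6.82 in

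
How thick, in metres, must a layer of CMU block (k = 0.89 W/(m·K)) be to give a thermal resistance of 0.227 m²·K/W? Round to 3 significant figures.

L = R·k = 0.227 × 0.89 = 0.202 m

0.202 m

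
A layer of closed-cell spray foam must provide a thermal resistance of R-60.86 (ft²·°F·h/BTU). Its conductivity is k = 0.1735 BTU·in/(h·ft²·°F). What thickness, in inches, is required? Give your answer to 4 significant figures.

10.56 in

L = R × k = 60.86 × 0.1735 = 10.559 in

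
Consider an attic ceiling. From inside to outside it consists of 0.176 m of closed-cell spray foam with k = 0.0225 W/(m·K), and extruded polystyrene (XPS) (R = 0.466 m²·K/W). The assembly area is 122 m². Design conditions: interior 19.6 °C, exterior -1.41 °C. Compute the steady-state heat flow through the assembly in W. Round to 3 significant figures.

0.176/0.0225 = 7.822
R_total = 7.822 + 0.466 = 8.288 m²·K/W
Q = A·ΔT/R = 122 × (19.6 − (-1.41)) / 8.288 = 309.3 W

309 W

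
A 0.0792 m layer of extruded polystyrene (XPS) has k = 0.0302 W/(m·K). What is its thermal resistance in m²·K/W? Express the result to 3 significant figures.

2.62 m²·K/W

R = L/k = 0.0792/0.0302 = 2.623 m²·K/W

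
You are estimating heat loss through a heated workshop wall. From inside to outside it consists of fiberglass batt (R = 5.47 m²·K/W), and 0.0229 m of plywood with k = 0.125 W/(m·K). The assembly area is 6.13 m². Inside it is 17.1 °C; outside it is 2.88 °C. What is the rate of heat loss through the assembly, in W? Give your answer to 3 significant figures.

15.4 W

0.0229/0.125 = 0.1832
R_total = 5.47 + 0.1832 = 5.653 m²·K/W
Q = A·ΔT/R = 6.13 × (17.1 − 2.88) / 5.653 = 15.42 W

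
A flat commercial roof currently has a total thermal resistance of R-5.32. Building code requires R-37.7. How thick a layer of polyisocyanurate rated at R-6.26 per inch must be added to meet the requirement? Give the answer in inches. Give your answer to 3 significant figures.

ΔR = 37.7 − 5.32 = 32.38 ft²·°F·h/BTU
L = ΔR / (R/in) = 32.38/6.26 = 5.173 in

5.17 in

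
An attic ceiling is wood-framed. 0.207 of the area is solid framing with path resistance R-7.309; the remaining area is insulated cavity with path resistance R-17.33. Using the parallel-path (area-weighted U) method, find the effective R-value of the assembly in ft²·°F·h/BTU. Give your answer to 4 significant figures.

13.50 ft²·°F·h/BTU

U_eff = 0.793/17.33 + 0.207/7.309 = 0.045759 + 0.028321 = 0.07408
R_eff = 1/U_eff = 13.499 ft²·°F·h/BTU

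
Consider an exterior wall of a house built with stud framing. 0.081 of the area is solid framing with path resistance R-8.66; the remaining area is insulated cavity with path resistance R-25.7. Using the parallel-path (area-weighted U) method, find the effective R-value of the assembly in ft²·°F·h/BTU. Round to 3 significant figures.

U_eff = 0.919/25.7 + 0.081/8.66 = 0.03576 + 0.009353 = 0.04511
R_eff = 1/U_eff = 22.17 ft²·°F·h/BTU

22.2 ft²·°F·h/BTU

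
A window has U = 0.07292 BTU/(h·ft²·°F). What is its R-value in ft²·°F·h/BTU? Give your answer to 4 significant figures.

R = 1/U = 1/0.07292 = 13.714

13.71 ft²·°F·h/BTU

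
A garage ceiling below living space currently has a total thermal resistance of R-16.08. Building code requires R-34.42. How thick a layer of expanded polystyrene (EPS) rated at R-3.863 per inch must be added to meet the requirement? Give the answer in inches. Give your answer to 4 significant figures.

4.748 in

ΔR = 34.42 − 16.08 = 18.34 ft²·°F·h/BTU
L = ΔR / (R/in) = 18.34/3.863 = 4.7476 in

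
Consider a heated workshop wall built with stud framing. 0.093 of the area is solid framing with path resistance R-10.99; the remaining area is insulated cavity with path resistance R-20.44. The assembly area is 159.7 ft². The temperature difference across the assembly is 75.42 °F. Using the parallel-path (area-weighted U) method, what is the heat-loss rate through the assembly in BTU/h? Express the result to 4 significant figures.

U_eff = 0.907/20.44 + 0.093/10.99 = 0.044374 + 0.0084622 = 0.052836
R_eff = 1/U_eff = 18.926 ft²·°F·h/BTU
Q = 159.7 × 75.42 / 18.926 = 636.39 BTU/h

636.4 BTU/h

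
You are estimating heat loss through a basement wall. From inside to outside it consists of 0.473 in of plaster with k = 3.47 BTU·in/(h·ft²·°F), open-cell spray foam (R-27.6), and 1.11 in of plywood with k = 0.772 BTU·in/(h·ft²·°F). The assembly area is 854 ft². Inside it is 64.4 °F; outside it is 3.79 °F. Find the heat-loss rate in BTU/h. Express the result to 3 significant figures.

0.473/3.47 = 0.1363
1.11/0.772 = 1.438
R_total = 0.1363 + 27.6 + 1.438 = 29.17 ft²·°F·h/BTU
Q = A·ΔT/R = 854 × (64.4 − 3.79) / 29.17 = 1774 BTU/h

1770 BTU/h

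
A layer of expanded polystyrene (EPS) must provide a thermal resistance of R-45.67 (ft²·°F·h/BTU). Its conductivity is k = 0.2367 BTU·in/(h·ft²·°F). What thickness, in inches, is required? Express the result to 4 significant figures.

L = R × k = 45.67 × 0.2367 = 10.81 in

10.81 in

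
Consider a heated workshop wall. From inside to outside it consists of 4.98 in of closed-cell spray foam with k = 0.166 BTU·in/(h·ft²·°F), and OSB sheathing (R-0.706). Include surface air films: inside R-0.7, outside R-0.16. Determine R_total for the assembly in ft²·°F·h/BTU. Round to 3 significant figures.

31.6 ft²·°F·h/BTU

4.98/0.166 = 30
R_total = 0.7 + 30 + 0.706 + 0.16 = 31.57 ft²·°F·h/BTU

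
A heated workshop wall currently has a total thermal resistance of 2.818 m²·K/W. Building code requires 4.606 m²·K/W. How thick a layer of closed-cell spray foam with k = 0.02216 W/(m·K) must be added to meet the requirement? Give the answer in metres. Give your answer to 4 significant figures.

0.03962 m

ΔR = 4.606 − 2.818 = 1.788 m²·K/W
L = ΔR × k = 1.788 × 0.02216 = 0.039622 m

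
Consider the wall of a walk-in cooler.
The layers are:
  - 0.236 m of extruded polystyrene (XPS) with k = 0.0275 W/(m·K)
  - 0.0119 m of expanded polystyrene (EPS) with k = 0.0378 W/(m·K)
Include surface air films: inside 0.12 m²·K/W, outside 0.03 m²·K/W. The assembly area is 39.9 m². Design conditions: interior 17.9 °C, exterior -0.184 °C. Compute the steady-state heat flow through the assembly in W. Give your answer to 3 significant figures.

79.8 W

0.236/0.0275 = 8.582
0.0119/0.0378 = 0.3148
R_total = 0.12 + 8.582 + 0.3148 + 0.03 = 9.047 m²·K/W
Q = A·ΔT/R = 39.9 × (17.9 − (-0.184)) / 9.047 = 79.76 W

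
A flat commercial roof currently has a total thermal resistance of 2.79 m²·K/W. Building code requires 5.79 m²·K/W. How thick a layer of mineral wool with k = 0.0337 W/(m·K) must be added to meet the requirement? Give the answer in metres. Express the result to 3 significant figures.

0.101 m

ΔR = 5.79 − 2.79 = 3 m²·K/W
L = ΔR × k = 3 × 0.0337 = 0.1011 m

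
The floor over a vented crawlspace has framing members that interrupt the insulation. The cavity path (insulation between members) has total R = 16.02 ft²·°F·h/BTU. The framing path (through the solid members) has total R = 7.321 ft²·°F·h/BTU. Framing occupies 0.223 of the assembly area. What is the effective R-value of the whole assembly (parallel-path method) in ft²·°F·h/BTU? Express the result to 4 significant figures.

12.66 ft²·°F·h/BTU

U_eff = 0.777/16.02 + 0.223/7.321 = 0.048502 + 0.03046 = 0.078962
R_eff = 1/U_eff = 12.664 ft²·°F·h/BTU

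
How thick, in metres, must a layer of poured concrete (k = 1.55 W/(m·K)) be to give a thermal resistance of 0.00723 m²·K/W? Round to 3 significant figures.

L = R·k = 0.00723 × 1.55 = 0.01121 m

0.0112 m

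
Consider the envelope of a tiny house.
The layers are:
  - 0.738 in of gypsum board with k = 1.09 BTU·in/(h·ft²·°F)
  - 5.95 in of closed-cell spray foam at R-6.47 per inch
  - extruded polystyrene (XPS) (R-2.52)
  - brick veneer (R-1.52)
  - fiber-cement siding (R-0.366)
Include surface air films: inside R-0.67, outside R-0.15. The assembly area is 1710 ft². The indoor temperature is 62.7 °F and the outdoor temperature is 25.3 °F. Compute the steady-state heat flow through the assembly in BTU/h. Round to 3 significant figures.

1440 BTU/h

0.738/1.09 = 0.6771
5.95 × 6.47 = 38.5
R_total = 0.67 + 0.6771 + 38.5 + 2.52 + 1.52 + 0.366 + 0.15 = 44.4 ft²·°F·h/BTU
Q = A·ΔT/R = 1710 × (62.7 − 25.3) / 44.4 = 1440 BTU/h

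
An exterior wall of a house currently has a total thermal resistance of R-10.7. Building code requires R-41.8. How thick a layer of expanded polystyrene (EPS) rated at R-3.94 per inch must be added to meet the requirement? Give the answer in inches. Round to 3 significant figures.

7.89 in

ΔR = 41.8 − 10.7 = 31.1 ft²·°F·h/BTU
L = ΔR / (R/in) = 31.1/3.94 = 7.893 in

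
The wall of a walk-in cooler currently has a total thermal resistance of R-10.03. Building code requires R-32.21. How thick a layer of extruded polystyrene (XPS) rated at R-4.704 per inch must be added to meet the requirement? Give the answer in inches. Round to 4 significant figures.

ΔR = 32.21 − 10.03 = 22.18 ft²·°F·h/BTU
L = ΔR / (R/in) = 22.18/4.704 = 4.7151 in

4.715 in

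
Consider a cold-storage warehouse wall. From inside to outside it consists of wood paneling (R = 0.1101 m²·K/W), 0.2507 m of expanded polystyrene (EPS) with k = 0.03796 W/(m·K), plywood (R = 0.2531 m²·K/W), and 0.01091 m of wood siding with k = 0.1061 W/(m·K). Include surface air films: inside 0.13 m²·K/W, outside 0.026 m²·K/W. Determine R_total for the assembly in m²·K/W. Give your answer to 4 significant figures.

7.226 m²·K/W

0.2507/0.03796 = 6.6043
0.01091/0.1061 = 0.10283
R_total = 0.13 + 0.1101 + 6.6043 + 0.2531 + 0.10283 + 0.026 = 7.2263 m²·K/W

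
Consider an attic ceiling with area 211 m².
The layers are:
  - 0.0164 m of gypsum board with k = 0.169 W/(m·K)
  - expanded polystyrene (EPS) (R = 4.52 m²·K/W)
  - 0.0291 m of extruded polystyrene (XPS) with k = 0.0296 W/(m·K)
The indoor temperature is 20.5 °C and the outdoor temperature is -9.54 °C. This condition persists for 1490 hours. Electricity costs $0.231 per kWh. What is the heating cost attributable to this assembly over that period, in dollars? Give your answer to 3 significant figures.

0.0164/0.169 = 0.09704
0.0291/0.0296 = 0.9831
R_total = 0.09704 + 4.52 + 0.9831 = 5.6 m²·K/W
Q = 211 × (20.5 − (-9.54)) / 5.6 = 1132 W
E = 1132 W × 1490 h / 1000 = 1686 kWh
Cost = 1686 × 0.231 = $389.6

390 dollars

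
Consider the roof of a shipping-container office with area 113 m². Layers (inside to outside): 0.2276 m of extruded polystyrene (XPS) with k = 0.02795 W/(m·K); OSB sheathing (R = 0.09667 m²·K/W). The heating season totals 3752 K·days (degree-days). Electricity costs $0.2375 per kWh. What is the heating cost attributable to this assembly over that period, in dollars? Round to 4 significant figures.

293.3 dollars

0.2276/0.02795 = 8.1431
R_total = 8.1431 + 0.09667 = 8.2398 m²·K/W
E = A × HDD × 24 / R / 1000 = 113 × 3752 × 24 / 8.2398 / 1000 = 1234.9 kWh
Cost = 1234.9 × 0.2375 = $293.29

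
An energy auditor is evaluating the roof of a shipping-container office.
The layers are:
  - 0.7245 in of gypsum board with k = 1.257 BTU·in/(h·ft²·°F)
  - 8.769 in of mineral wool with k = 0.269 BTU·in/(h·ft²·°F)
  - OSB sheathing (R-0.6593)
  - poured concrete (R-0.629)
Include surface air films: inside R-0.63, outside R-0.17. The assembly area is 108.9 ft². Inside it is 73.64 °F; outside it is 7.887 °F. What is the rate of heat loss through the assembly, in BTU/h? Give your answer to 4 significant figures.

0.7245/1.257 = 0.57637
8.769/0.269 = 32.599
R_total = 0.63 + 0.57637 + 32.599 + 0.6593 + 0.629 + 0.17 = 35.263 ft²·°F·h/BTU
Q = A·ΔT/R = 108.9 × (73.64 − 7.887) / 35.263 = 203.06 BTU/h

203.1 BTU/h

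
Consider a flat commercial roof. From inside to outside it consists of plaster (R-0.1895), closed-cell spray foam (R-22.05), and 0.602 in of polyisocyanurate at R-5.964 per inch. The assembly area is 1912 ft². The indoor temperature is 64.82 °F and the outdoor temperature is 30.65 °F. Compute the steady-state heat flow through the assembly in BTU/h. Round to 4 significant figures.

2529 BTU/h

0.602 × 5.964 = 3.5903
R_total = 0.1895 + 22.05 + 3.5903 = 25.83 ft²·°F·h/BTU
Q = A·ΔT/R = 1912 × (64.82 − 30.65) / 25.83 = 2529.4 BTU/h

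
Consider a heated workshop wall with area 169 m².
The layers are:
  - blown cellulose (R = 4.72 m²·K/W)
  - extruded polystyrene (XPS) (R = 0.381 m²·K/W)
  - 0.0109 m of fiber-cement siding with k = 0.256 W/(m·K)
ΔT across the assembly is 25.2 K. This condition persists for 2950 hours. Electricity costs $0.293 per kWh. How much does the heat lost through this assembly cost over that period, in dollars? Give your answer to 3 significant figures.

716 dollars

0.0109/0.256 = 0.04258
R_total = 4.72 + 0.381 + 0.04258 = 5.144 m²·K/W
Q = 169 × 25.2 / 5.144 = 828 W
E = 828 W × 2950 h / 1000 = 2443 kWh
Cost = 2443 × 0.293 = $715.7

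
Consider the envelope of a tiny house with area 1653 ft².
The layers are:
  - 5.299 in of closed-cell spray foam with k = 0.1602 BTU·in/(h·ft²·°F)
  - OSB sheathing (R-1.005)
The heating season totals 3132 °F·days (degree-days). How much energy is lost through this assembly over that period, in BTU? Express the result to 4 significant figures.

3646000 BTU

5.299/0.1602 = 33.077
R_total = 33.077 + 1.005 = 34.082 ft²·°F·h/BTU
E = A × HDD × 24 / R = 1653 × 3132 × 24 / 34.082 = 3645700 BTU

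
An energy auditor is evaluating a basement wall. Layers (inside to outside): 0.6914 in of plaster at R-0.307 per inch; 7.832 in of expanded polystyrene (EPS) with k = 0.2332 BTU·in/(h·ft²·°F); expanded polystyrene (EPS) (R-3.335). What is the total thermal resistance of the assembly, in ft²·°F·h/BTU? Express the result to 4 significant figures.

37.13 ft²·°F·h/BTU

0.6914 × 0.307 = 0.21226
7.832/0.2332 = 33.585
R_total = 0.21226 + 33.585 + 3.335 = 37.132 ft²·°F·h/BTU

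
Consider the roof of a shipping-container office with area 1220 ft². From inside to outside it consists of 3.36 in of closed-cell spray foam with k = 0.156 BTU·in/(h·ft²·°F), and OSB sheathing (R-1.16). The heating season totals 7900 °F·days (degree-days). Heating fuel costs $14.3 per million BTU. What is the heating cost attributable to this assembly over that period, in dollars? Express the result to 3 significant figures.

146 dollars

3.36/0.156 = 21.54
R_total = 21.54 + 1.16 = 22.7 ft²·°F·h/BTU
E = A × HDD × 24 / R = 1220 × 7900 × 24 / 22.7 = 10190000 BTU
Cost = 10190000/10⁶ × 14.3 = $145.7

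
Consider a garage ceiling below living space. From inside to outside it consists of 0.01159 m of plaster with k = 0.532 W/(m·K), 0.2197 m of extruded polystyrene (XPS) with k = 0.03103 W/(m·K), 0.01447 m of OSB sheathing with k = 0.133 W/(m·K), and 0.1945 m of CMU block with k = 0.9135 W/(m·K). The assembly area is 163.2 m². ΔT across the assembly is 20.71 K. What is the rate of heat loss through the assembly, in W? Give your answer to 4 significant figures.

0.01159/0.532 = 0.021786
0.2197/0.03103 = 7.0802
0.01447/0.133 = 0.1088
0.1945/0.9135 = 0.21292
R_total = 0.021786 + 7.0802 + 0.1088 + 0.21292 = 7.4237 m²·K/W
Q = A·ΔT/R = 163.2 × 20.71 / 7.4237 = 455.28 W

455.3 W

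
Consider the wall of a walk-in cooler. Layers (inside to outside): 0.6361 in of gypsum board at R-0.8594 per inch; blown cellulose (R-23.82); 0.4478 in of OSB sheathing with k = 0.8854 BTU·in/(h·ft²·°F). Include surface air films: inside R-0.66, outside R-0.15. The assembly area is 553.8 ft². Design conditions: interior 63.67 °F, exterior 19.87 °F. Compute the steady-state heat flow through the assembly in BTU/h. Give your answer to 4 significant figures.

0.6361 × 0.8594 = 0.54666
0.4478/0.8854 = 0.50576
R_total = 0.66 + 0.54666 + 23.82 + 0.50576 + 0.15 = 25.682 ft²·°F·h/BTU
Q = A·ΔT/R = 553.8 × (63.67 − 19.87) / 25.682 = 944.48 BTU/h

944.5 BTU/h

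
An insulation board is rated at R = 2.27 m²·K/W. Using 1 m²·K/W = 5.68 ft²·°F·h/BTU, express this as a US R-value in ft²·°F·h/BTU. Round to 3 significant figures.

12.9 ft²·°F·h/BTU

R_US = 2.27 × 5.68 = 12.89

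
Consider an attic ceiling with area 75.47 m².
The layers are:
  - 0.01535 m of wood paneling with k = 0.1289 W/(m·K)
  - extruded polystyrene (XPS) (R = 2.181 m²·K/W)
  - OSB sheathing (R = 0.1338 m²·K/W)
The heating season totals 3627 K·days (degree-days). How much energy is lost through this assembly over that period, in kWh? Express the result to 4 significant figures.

2699 kWh

0.01535/0.1289 = 0.11908
R_total = 0.11908 + 2.181 + 0.1338 = 2.4339 m²·K/W
E = A × HDD × 24 / R / 1000 = 75.47 × 3627 × 24 / 2.4339 / 1000 = 2699.2 kWh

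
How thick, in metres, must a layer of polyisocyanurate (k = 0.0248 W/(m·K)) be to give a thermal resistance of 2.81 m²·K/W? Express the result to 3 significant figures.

L = R·k = 2.81 × 0.0248 = 0.06969 m

0.0697 m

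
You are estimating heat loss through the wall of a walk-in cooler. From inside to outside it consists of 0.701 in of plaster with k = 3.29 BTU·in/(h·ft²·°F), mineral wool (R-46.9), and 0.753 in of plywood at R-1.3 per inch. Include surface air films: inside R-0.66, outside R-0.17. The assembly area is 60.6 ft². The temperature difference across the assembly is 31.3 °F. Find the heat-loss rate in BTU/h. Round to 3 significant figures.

38.8 BTU/h

0.701/3.29 = 0.2131
0.753 × 1.3 = 0.9789
R_total = 0.66 + 0.2131 + 46.9 + 0.9789 + 0.17 = 48.92 ft²·°F·h/BTU
Q = A·ΔT/R = 60.6 × 31.3 / 48.92 = 38.77 BTU/h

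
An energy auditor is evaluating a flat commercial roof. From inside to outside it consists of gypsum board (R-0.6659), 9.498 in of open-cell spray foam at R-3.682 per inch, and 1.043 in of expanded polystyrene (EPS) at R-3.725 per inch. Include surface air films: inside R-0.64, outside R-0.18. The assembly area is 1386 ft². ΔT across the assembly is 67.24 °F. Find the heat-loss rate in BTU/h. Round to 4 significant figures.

2310 BTU/h

9.498 × 3.682 = 34.972
1.043 × 3.725 = 3.8852
R_total = 0.64 + 0.6659 + 34.972 + 3.8852 + 0.18 = 40.343 ft²·°F·h/BTU
Q = A·ΔT/R = 1386 × 67.24 / 40.343 = 2310.1 BTU/h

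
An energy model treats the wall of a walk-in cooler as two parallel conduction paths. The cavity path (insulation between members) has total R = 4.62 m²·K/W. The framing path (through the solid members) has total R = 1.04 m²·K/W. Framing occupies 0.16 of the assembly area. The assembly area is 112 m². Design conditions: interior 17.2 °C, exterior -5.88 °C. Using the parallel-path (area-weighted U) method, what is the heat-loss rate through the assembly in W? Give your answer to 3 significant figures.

U_eff = 0.84/4.62 + 0.16/1.04 = 0.1818 + 0.1538 = 0.3357
R_eff = 1/U_eff = 2.979 m²·K/W
Q = 112 × (17.2 − (-5.88)) / 2.979 = 867.7 W

868 W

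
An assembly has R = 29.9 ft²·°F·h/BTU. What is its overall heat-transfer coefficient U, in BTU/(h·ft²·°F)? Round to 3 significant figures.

0.0334 BTU/(h·ft²·°F)

U = 1/R = 1/29.9 = 0.03344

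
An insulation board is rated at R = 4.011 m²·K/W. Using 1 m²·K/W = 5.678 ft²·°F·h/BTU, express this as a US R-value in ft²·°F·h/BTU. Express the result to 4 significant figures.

R_US = 4.011 × 5.678 = 22.774

22.77 ft²·°F·h/BTU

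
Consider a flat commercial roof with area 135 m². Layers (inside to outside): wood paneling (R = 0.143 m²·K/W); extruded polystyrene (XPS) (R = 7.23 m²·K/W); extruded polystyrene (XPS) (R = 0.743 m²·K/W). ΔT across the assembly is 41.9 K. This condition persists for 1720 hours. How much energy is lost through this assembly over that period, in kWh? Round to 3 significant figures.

1200 kWh

R_total = 0.143 + 7.23 + 0.743 = 8.116 m²·K/W
Q = 135 × 41.9 / 8.116 = 697 W
E = 697 W × 1720 h / 1000 = 1199 kWh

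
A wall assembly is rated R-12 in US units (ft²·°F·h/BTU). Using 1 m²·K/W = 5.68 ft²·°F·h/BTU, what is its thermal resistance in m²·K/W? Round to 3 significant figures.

R_SI = 12/5.68 = 2.113

2.11 m²·K/W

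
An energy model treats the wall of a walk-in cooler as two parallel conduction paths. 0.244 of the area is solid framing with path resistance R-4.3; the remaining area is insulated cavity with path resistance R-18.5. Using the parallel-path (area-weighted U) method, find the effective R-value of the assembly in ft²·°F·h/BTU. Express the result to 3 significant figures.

10.2 ft²·°F·h/BTU

U_eff = 0.756/18.5 + 0.244/4.3 = 0.04086 + 0.05674 = 0.09761
R_eff = 1/U_eff = 10.24 ft²·°F·h/BTU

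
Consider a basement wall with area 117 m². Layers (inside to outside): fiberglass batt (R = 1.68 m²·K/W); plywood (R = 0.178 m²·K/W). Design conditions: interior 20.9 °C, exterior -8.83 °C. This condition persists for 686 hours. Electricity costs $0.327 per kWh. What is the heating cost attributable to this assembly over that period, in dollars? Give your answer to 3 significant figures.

420 dollars

R_total = 1.68 + 0.178 = 1.858 m²·K/W
Q = 117 × (20.9 − (-8.83)) / 1.858 = 1872 W
E = 1872 W × 686 h / 1000 = 1284 kWh
Cost = 1284 × 0.327 = $420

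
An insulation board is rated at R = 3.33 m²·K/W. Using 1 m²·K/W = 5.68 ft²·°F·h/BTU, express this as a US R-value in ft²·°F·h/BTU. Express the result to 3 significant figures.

18.9 ft²·°F·h/BTU

R_US = 3.33 × 5.68 = 18.91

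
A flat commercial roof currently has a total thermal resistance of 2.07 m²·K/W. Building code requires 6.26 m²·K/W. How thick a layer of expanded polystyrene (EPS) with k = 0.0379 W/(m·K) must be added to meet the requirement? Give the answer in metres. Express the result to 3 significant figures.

0.159 m

ΔR = 6.26 − 2.07 = 4.19 m²·K/W
L = ΔR × k = 4.19 × 0.0379 = 0.1588 m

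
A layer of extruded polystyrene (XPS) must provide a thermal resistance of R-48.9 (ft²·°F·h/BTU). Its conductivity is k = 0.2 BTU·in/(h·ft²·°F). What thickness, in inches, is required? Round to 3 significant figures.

9.78 in

L = R × k = 48.9 × 0.2 = 9.78 in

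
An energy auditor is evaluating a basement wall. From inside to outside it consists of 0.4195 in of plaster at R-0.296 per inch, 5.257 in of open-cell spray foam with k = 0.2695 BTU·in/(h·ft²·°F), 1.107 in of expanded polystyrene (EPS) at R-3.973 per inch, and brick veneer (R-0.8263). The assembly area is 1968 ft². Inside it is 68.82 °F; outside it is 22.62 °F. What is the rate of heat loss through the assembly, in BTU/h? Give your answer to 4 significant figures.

0.4195 × 0.296 = 0.12417
5.257/0.2695 = 19.506
1.107 × 3.973 = 4.3981
R_total = 0.12417 + 19.506 + 4.3981 + 0.8263 = 24.855 ft²·°F·h/BTU
Q = A·ΔT/R = 1968 × (68.82 − 22.62) / 24.855 = 3658.1 BTU/h

3658 BTU/h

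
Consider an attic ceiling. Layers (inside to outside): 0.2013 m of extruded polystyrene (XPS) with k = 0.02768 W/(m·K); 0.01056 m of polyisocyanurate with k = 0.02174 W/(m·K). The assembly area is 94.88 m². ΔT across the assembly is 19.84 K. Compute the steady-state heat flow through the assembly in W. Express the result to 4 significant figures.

0.2013/0.02768 = 7.2724
0.01056/0.02174 = 0.48574
R_total = 7.2724 + 0.48574 = 7.7581 m²·K/W
Q = A·ΔT/R = 94.88 × 19.84 / 7.7581 = 242.64 W

242.6 W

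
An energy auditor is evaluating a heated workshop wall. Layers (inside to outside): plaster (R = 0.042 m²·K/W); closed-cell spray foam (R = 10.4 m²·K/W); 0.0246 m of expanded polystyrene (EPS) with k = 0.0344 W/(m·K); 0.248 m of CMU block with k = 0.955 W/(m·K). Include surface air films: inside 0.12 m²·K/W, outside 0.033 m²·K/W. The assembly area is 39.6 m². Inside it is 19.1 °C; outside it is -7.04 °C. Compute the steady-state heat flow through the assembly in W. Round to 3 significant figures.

0.0246/0.0344 = 0.7151
0.248/0.955 = 0.2597
R_total = 0.12 + 0.042 + 10.4 + 0.7151 + 0.2597 + 0.033 = 11.57 m²·K/W
Q = A·ΔT/R = 39.6 × (19.1 − (-7.04)) / 11.57 = 89.47 W

89.5 W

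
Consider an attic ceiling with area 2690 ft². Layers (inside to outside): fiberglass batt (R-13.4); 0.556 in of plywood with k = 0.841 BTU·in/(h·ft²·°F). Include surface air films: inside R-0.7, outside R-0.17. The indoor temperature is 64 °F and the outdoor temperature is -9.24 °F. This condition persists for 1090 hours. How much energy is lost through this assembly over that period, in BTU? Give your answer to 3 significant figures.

0.556/0.841 = 0.6611
R_total = 0.7 + 13.4 + 0.6611 + 0.17 = 14.93 ft²·°F·h/BTU
Q = 2690 × (64 − (-9.24)) / 14.93 = 13190 BTU/h
E = 13190 × 1090 = 14380000 BTU

14400000 BTU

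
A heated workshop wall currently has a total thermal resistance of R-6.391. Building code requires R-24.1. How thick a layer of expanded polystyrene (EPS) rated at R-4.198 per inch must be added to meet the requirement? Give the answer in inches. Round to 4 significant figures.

ΔR = 24.1 − 6.391 = 17.709 ft²·°F·h/BTU
L = ΔR / (R/in) = 17.709/4.198 = 4.2184 in

4.218 in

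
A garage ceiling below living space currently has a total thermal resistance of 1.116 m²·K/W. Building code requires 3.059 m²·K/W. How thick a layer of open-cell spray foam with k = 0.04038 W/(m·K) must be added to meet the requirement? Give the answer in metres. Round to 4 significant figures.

0.07846 m

ΔR = 3.059 − 1.116 = 1.943 m²·K/W
L = ΔR × k = 1.943 × 0.04038 = 0.078458 m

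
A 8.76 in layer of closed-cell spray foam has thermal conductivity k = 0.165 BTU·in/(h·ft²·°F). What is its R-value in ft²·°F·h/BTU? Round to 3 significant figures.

53.1 ft²·°F·h/BTU

R = L/k = 8.76/0.165 = 53.09 ft²·°F·h/BTU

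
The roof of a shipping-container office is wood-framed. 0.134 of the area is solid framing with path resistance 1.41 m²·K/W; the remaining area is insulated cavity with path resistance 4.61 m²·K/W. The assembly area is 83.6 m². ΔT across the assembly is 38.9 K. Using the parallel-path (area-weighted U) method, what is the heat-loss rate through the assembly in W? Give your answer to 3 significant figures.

920 W

U_eff = 0.866/4.61 + 0.134/1.41 = 0.1879 + 0.09504 = 0.2829
R_eff = 1/U_eff = 3.535 m²·K/W
Q = 83.6 × 38.9 / 3.535 = 920 W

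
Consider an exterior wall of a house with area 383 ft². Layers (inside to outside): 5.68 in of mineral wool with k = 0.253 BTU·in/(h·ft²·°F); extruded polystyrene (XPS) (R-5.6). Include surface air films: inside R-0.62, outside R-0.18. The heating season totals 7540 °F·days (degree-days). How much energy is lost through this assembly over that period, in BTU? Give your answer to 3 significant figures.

5.68/0.253 = 22.45
R_total = 0.62 + 22.45 + 5.6 + 0.18 = 28.85 ft²·°F·h/BTU
E = A × HDD × 24 / R = 383 × 7540 × 24 / 28.85 = 2402000 BTU

2400000 BTU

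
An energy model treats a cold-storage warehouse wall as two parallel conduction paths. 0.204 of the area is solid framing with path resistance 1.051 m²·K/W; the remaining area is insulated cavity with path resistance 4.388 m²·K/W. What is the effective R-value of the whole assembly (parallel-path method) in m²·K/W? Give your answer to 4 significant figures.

U_eff = 0.796/4.388 + 0.204/1.051 = 0.1814 + 0.1941 = 0.3755
R_eff = 1/U_eff = 2.6631 m²·K/W

2.663 m²·K/W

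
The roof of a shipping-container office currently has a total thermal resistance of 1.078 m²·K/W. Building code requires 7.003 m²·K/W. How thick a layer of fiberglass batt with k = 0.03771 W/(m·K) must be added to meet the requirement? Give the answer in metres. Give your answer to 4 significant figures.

0.2234 m

ΔR = 7.003 − 1.078 = 5.925 m²·K/W
L = ΔR × k = 5.925 × 0.03771 = 0.22343 m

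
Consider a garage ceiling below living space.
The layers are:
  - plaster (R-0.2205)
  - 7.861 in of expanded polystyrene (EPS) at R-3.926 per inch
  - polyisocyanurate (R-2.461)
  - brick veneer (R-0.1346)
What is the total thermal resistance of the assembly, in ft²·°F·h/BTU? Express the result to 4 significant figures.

7.861 × 3.926 = 30.862
R_total = 0.2205 + 30.862 + 2.461 + 0.1346 = 33.678 ft²·°F·h/BTU

33.68 ft²·°F·h/BTU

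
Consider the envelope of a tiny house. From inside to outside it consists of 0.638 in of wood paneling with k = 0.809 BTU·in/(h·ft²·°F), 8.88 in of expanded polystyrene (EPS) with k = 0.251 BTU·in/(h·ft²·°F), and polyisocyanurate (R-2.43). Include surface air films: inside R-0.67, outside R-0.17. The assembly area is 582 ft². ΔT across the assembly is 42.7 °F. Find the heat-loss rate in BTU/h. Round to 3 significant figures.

0.638/0.809 = 0.7886
8.88/0.251 = 35.38
R_total = 0.67 + 0.7886 + 35.38 + 2.43 + 0.17 = 39.44 ft²·°F·h/BTU
Q = A·ΔT/R = 582 × 42.7 / 39.44 = 630.2 BTU/h

630 BTU/h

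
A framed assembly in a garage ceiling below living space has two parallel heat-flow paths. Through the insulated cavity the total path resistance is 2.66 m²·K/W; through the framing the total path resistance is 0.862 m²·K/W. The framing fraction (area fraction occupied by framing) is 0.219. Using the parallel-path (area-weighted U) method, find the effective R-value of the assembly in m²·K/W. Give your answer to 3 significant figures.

1.83 m²·K/W

U_eff = 0.781/2.66 + 0.219/0.862 = 0.2936 + 0.2541 = 0.5477
R_eff = 1/U_eff = 1.826 m²·K/W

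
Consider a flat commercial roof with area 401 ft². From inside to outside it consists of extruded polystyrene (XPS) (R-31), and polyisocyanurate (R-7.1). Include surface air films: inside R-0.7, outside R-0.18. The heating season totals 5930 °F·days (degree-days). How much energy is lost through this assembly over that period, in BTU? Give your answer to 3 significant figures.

1460000 BTU

R_total = 0.7 + 31 + 7.1 + 0.18 = 38.98 ft²·°F·h/BTU
E = A × HDD × 24 / R = 401 × 5930 × 24 / 38.98 = 1464000 BTU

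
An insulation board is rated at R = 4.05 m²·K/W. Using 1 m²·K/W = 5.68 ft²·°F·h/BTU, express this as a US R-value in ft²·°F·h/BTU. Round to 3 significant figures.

23.0 ft²·°F·h/BTU

R_US = 4.05 × 5.68 = 23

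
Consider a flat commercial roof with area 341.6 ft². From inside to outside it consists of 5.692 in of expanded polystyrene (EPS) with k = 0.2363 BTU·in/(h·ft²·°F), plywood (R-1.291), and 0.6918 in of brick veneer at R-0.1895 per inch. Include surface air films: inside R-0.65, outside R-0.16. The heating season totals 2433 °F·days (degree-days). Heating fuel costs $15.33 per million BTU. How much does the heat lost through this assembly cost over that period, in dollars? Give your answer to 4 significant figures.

5.692/0.2363 = 24.088
0.6918 × 0.1895 = 0.1311
R_total = 0.65 + 24.088 + 1.291 + 0.1311 + 0.16 = 26.32 ft²·°F·h/BTU
E = A × HDD × 24 / R = 341.6 × 2433 × 24 / 26.32 = 757850 BTU
Cost = 757850/10⁶ × 15.33 = $11.618

11.62 dollars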